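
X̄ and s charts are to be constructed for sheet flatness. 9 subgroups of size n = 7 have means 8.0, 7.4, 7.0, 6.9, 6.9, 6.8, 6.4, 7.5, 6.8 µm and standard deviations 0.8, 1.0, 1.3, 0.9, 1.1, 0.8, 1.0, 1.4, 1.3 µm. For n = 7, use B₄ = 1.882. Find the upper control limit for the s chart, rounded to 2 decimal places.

s̄ = (0.8 + 1.0 + 1.3 + 0.9 + 1.1 + 0.8 + 1.0 + 1.4 + 1.3) / 9 = 1.0667
UCL_s = B₄·s̄ = 1.882 × 1.0667 = 2.0075

2.01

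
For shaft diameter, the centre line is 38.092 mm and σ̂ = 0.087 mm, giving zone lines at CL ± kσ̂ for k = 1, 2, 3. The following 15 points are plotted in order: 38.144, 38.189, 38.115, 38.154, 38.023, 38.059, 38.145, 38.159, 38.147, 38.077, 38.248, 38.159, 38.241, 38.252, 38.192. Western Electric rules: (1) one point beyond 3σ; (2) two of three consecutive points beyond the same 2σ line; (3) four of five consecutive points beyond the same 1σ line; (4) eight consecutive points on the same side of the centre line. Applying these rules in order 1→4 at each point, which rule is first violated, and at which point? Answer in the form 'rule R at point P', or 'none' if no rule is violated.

rule 3 at point 15

Zone of each point (C = within 1σ̂, B = 1σ̂–2σ̂, A = 2σ̂–3σ̂, * = beyond 3σ̂; sign = side of CL): 1:+C, 2:+B, 3:+C, 4:+C, 5:-C, 6:-C, 7:+C, 8:+C, 9:+C, 10:-C, 11:+B, 12:+C, 13:+B, 14:+B, 15:+B
Rule 3 (four of five consecutive points beyond the same 1σ limit) is satisfied at point 15.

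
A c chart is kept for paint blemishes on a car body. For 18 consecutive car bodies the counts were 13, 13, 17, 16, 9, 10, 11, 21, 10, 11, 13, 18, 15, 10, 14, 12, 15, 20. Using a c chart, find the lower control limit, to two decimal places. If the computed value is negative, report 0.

2.64

c̄ = (13 + 13 + 17 + 16 + 9 + 10 + 11 + 21 + 10 + 11 + 13 + 18 + 15 + 10 + 14 + 12 + 15 + 20) / 18 = 248 / 18 = 13.7778
LCL = c̄ − 3√c̄ = 13.7778 − 3 × 3.7118 = 2.6422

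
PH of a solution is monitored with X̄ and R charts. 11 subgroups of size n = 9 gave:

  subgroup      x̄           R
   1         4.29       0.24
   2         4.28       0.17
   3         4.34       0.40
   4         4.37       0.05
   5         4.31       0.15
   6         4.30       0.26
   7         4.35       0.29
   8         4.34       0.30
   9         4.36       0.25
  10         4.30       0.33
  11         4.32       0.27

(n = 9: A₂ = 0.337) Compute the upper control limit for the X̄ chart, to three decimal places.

4.407

X̄̄ = (4.29 + 4.28 + 4.34 + 4.37 + 4.31 + 4.30 + 4.35 + 4.34 + 4.36 + 4.30 + 4.32) / 11 = 47.5600 / 11 = 4.3236
R̄ = (0.24 + 0.17 + 0.40 + 0.05 + 0.15 + 0.26 + 0.29 + 0.30 + 0.25 + 0.33 + 0.27) / 11 = 2.7100 / 11 = 0.2464
UCL = X̄̄ + A₂·R̄ = 4.3236 + 0.337 × 0.2464 = 4.4067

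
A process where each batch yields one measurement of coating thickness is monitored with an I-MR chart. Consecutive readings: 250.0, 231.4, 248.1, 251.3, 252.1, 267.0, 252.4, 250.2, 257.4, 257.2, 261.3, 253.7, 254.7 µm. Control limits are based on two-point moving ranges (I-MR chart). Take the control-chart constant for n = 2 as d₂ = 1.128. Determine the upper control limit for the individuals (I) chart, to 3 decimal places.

273.021

X̄ = (250.0 + 231.4 + 248.1 + 251.3 + 252.1 + 267.0 + 252.4 + 250.2 + 257.4 + 257.2 + 261.3 + 253.7 + 254.7) / 13 = 252.8308
Moving ranges: 18.6, 16.7, 3.2, 0.8, 14.9, 14.6, 2.2, 7.2, 0.2, 4.1, 7.6, 1.0; M̄R̄ = 91.1000 / 12 = 7.5917
UCL = X̄ + 3·M̄R̄/d₂ = 252.8308 + 3 × 7.5917 / 1.128 = 273.0214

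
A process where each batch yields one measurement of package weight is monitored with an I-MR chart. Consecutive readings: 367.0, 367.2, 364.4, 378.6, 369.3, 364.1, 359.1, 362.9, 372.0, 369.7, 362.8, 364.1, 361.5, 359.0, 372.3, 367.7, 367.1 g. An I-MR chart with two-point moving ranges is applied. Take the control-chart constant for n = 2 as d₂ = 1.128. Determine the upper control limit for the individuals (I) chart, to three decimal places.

X̄ = (367.0 + 367.2 + 364.4 + 378.6 + 369.3 + 364.1 + 359.1 + 362.9 + 372.0 + 369.7 + 362.8 + 364.1 + 361.5 + 359.0 + 372.3 + 367.7 + 367.1) / 17 = 366.4000
Moving ranges: 0.2, 2.8, 14.2, 9.3, 5.2, 5.0, 3.8, 9.1, 2.3, 6.9, 1.3, 2.6, 2.5, 13.3, 4.6, 0.6; M̄R̄ = 83.7000 / 16 = 5.2313
UCL = X̄ + 3·M̄R̄/d₂ = 366.4000 + 3 × 5.2313 / 1.128 = 380.3129

380.313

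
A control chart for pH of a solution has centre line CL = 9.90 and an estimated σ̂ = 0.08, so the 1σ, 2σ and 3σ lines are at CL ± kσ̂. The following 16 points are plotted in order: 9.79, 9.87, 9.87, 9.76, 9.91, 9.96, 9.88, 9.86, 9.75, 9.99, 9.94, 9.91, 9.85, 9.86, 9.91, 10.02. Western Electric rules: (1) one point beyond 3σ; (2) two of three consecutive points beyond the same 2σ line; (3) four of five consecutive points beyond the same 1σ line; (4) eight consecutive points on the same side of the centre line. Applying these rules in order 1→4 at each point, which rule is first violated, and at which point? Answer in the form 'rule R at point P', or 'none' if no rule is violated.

none

Zone of each point (C = within 1σ̂, B = 1σ̂–2σ̂, A = 2σ̂–3σ̂, * = beyond 3σ̂; sign = side of CL): 1:-B, 2:-C, 3:-C, 4:-B, 5:+C, 6:+C, 7:-C, 8:-C, 9:-B, 10:+B, 11:+C, 12:+C, 13:-C, 14:-C, 15:+C, 16:+B
No rule fires across all 16 points.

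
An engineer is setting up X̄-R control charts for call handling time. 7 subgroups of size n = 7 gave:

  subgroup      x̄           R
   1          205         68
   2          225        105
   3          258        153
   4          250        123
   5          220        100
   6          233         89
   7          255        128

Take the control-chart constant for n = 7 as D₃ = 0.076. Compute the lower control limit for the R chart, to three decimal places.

R̄ = (68 + 105 + 153 + 123 + 100 + 89 + 128) / 7 = 766.0000 / 7 = 109.4286
LCL_R = D₃·R̄ = 0.076 × 109.4286 = 8.3166

8.317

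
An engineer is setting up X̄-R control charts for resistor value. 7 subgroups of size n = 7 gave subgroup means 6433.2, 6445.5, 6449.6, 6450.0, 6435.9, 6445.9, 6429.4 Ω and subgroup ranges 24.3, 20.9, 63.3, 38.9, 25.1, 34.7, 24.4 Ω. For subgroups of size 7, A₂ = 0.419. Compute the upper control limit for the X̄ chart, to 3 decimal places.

X̄̄ = (6433.2 + 6445.5 + 6449.6 + 6450.0 + 6435.9 + 6445.9 + 6429.4) / 7 = 45089.5000 / 7 = 6441.3571
R̄ = (24.3 + 20.9 + 63.3 + 38.9 + 25.1 + 34.7 + 24.4) / 7 = 231.6000 / 7 = 33.0857
UCL = X̄̄ + A₂·R̄ = 6441.3571 + 0.419 × 33.0857 = 6455.2201

6455.220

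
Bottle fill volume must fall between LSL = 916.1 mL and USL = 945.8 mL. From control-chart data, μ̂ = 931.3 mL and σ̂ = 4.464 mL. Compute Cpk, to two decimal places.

1.08

Cpu = (USL − μ̂) / (3σ̂) = (945.8 − 931.3) / (3 × 4.464) = 1.0827; Cpl = (μ̂ − LSL) / (3σ̂) = (931.3 − 916.1) / (3 × 4.464) = 1.1350; Cpk = min(Cpu, Cpl) = 1.0827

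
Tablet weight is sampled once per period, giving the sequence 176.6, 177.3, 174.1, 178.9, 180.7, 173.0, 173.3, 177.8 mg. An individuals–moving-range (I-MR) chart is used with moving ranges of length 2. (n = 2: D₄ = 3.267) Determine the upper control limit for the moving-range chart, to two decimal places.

10.73

Moving ranges: 0.7, 3.2, 4.8, 1.8, 7.7, 0.3, 4.5; M̄R̄ = 23.0000 / 7 = 3.2857
UCL_MR = D₄·M̄R̄ = 3.267 × 3.2857 = 10.7344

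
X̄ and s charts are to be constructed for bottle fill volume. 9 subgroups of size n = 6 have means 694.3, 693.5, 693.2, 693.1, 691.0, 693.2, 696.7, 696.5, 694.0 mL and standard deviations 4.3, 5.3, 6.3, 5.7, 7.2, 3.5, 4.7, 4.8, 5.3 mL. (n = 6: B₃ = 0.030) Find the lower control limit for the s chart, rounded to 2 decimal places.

s̄ = (4.3 + 5.3 + 6.3 + 5.7 + 7.2 + 3.5 + 4.7 + 4.8 + 5.3) / 9 = 5.2333
LCL_s = B₃·s̄ = 0.030 × 5.2333 = 0.1570

0.16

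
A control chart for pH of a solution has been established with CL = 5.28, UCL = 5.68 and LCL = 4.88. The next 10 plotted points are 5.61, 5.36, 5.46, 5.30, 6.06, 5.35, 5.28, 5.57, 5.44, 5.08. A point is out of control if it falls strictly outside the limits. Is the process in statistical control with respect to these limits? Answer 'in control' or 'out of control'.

Compare each point to [4.88, 5.68]: sample 5 = 6.06 > UCL.

out of control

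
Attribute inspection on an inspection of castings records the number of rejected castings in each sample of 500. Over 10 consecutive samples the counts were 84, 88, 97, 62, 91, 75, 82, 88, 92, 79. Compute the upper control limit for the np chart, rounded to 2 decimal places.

108.86

p̄ = Σdᵢ / (k·n) = 838 / (10 × 500) = 0.16760
UCL = np̄ + 3·√(np̄(1−p̄)) = 83.8000 + 3 × √(83.8000×0.83240) = 83.8000 + 3 × 8.3520 = 108.8559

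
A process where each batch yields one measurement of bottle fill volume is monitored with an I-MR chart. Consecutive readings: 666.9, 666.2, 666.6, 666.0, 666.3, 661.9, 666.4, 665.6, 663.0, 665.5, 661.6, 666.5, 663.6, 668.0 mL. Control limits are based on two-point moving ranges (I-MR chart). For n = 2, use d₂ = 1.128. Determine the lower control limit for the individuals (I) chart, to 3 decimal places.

X̄ = (666.9 + 666.2 + 666.6 + 666.0 + 666.3 + 661.9 + 666.4 + 665.6 + 663.0 + 665.5 + 661.6 + 666.5 + 663.6 + 668.0) / 14 = 665.2929
Moving ranges: 0.7, 0.4, 0.6, 0.3, 4.4, 4.5, 0.8, 2.6, 2.5, 3.9, 4.9, 2.9, 4.4; M̄R̄ = 32.9000 / 13 = 2.5308
LCL = X̄ − 3·M̄R̄/d₂ = 665.2929 − 3 × 2.5308 / 1.128 = 658.5621

658.562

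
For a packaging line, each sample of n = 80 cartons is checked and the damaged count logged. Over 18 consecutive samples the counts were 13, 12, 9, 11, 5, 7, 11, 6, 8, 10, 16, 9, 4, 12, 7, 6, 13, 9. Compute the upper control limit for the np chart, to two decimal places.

p̄ = Σdᵢ / (k·n) = 168 / (18 × 80) = 0.11667
UCL = np̄ + 3·√(np̄(1−p̄)) = 9.3333 + 3 × √(9.3333×0.88333) = 9.3333 + 3 × 2.8713 = 17.9473

17.95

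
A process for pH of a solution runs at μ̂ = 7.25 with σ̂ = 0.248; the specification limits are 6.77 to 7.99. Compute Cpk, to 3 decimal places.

0.645

Cpu = (USL − μ̂) / (3σ̂) = (7.99 − 7.25) / (3 × 0.248) = 0.9946; Cpl = (μ̂ − LSL) / (3σ̂) = (7.25 − 6.77) / (3 × 0.248) = 0.6452; Cpk = min(Cpu, Cpl) = 0.6452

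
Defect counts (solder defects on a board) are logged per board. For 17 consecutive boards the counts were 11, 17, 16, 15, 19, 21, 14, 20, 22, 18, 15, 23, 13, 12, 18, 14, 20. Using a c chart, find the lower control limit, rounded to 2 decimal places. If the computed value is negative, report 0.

c̄ = (11 + 17 + 16 + 15 + 19 + 21 + 14 + 20 + 22 + 18 + 15 + 23 + 13 + 12 + 18 + 14 + 20) / 17 = 288 / 17 = 16.9412
LCL = c̄ − 3√c̄ = 16.9412 − 3 × 4.1160 = 4.5933

4.59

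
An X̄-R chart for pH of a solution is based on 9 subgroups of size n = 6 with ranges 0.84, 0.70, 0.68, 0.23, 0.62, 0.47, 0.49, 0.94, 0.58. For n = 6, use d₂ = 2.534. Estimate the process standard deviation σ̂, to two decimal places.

0.24

R̄ = (0.84 + 0.70 + 0.68 + 0.23 + 0.62 + 0.47 + 0.49 + 0.94 + 0.58) / 9 = 0.6167
σ̂ = R̄ / d₂ = 0.6167 / 2.534 = 0.2434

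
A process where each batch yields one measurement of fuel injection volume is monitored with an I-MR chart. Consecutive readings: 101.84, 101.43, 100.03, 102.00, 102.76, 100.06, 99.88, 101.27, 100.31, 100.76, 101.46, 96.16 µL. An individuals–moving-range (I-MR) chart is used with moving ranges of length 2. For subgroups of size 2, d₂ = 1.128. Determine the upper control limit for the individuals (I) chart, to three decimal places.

104.585

X̄ = (101.84 + 101.43 + 100.03 + 102.00 + 102.76 + 100.06 + 99.88 + 101.27 + 100.31 + 100.76 + 101.46 + 96.16) / 12 = 100.6633
Moving ranges: 0.41, 1.40, 1.97, 0.76, 2.70, 0.18, 1.39, 0.96, 0.45, 0.70, 5.30; M̄R̄ = 16.2200 / 11 = 1.4745
UCL = X̄ + 3·M̄R̄/d₂ = 100.6633 + 3 × 1.4745 / 1.128 = 104.5850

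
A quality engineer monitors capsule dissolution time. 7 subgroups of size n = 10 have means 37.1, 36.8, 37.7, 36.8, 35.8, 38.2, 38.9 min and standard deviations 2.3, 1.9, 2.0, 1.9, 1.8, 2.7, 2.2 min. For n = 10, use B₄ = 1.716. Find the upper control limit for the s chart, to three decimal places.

3.628

s̄ = (2.3 + 1.9 + 2.0 + 1.9 + 1.8 + 2.7 + 2.2) / 7 = 2.1143
UCL_s = B₄·s̄ = 1.716 × 2.1143 = 3.6281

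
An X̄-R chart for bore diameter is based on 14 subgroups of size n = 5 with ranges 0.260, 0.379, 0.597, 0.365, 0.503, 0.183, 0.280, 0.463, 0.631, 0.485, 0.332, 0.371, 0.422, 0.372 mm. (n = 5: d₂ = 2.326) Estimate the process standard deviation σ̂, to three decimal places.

R̄ = (0.260 + 0.379 + 0.597 + 0.365 + 0.503 + 0.183 + 0.280 + 0.463 + 0.631 + 0.485 + 0.332 + 0.371 + 0.422 + 0.372) / 14 = 0.4031
σ̂ = R̄ / d₂ = 0.4031 / 2.326 = 0.1733

0.173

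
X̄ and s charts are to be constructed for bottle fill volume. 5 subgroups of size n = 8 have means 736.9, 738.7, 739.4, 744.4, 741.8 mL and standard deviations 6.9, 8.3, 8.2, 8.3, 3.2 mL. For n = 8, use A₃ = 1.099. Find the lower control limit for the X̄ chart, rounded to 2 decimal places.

732.57

X̄̄ = (736.9 + 738.7 + 739.4 + 744.4 + 741.8) / 5 = 740.2400
s̄ = (6.9 + 8.3 + 8.2 + 8.3 + 3.2) / 5 = 6.9800
LCL = X̄̄ − A₃·s̄ = 740.2400 − 1.099 × 6.9800 = 732.5690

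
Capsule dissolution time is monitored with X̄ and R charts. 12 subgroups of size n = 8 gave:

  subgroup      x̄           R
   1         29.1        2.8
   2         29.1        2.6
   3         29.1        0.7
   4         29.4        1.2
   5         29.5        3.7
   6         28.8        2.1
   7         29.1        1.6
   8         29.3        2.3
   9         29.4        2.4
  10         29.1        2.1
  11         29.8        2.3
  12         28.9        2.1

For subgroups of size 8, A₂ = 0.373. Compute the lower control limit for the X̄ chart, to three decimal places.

28.412

X̄̄ = (29.1 + 29.1 + 29.1 + 29.4 + 29.5 + 28.8 + 29.1 + 29.3 + 29.4 + 29.1 + 29.8 + 28.9) / 12 = 350.6000 / 12 = 29.2167
R̄ = (2.8 + 2.6 + 0.7 + 1.2 + 3.7 + 2.1 + 1.6 + 2.3 + 2.4 + 2.1 + 2.3 + 2.1) / 12 = 25.9000 / 12 = 2.1583
LCL = X̄̄ − A₂·R̄ = 29.2167 − 0.373 × 2.1583 = 28.4116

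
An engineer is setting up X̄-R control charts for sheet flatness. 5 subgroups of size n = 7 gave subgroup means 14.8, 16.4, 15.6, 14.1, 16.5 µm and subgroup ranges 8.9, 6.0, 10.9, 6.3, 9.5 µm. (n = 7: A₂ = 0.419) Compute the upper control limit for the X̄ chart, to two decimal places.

18.97

X̄̄ = (14.8 + 16.4 + 15.6 + 14.1 + 16.5) / 5 = 77.4000 / 5 = 15.4800
R̄ = (8.9 + 6.0 + 10.9 + 6.3 + 9.5) / 5 = 41.6000 / 5 = 8.3200
UCL = X̄̄ + A₂·R̄ = 15.4800 + 0.419 × 8.3200 = 18.9661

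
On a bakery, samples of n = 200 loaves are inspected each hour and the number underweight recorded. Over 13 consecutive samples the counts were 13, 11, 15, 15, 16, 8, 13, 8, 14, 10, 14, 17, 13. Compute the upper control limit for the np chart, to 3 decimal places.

p̄ = Σdᵢ / (k·n) = 167 / (13 × 200) = 0.06423
UCL = np̄ + 3·√(np̄(1−p̄)) = 12.8462 + 3 × √(12.8462×0.93577) = 12.8462 + 3 × 3.4671 = 23.2476

23.248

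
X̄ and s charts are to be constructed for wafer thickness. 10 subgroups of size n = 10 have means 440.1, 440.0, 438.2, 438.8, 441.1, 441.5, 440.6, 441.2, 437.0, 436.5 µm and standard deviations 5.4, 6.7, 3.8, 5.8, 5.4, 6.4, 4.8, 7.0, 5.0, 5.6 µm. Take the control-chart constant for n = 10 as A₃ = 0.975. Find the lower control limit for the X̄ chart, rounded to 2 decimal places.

X̄̄ = (440.1 + 440.0 + 438.2 + 438.8 + 441.1 + 441.5 + 440.6 + 441.2 + 437.0 + 436.5) / 10 = 439.5000
s̄ = (5.4 + 6.7 + 3.8 + 5.8 + 5.4 + 6.4 + 4.8 + 7.0 + 5.0 + 5.6) / 10 = 5.5900
LCL = X̄̄ − A₃·s̄ = 439.5000 − 0.975 × 5.5900 = 434.0498

434.05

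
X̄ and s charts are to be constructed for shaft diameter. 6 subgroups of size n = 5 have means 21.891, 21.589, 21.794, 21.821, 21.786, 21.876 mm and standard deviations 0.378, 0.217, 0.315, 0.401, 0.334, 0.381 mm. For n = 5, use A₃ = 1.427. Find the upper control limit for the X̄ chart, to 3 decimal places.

X̄̄ = (21.891 + 21.589 + 21.794 + 21.821 + 21.786 + 21.876) / 6 = 21.7928
s̄ = (0.378 + 0.217 + 0.315 + 0.401 + 0.334 + 0.381) / 6 = 0.3377
UCL = X̄̄ + A₃·s̄ = 21.7928 + 1.427 × 0.3377 = 22.2747

22.275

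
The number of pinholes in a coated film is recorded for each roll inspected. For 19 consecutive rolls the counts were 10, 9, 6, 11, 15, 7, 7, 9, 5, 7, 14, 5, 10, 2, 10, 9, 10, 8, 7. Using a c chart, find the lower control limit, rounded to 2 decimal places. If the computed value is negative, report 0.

0.00

c̄ = (10 + 9 + 6 + 11 + 15 + 7 + 7 + 9 + 5 + 7 + 14 + 5 + 10 + 2 + 10 + 9 + 10 + 8 + 7) / 19 = 161 / 19 = 8.4737
LCL = c̄ − 3√c̄ = 8.4737 − 3 × 2.9110 = -0.2592 → 0 (cannot be negative)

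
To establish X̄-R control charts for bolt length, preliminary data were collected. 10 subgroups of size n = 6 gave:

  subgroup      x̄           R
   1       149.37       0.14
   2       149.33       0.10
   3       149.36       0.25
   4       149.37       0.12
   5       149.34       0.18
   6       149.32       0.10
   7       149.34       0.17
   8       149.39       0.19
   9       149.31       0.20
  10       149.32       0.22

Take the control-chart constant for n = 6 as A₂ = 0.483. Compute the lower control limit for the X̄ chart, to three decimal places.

X̄̄ = (149.37 + 149.33 + 149.36 + 149.37 + 149.34 + 149.32 + 149.34 + 149.39 + 149.31 + 149.32) / 10 = 1493.4500 / 10 = 149.3450
R̄ = (0.14 + 0.10 + 0.25 + 0.12 + 0.18 + 0.10 + 0.17 + 0.19 + 0.20 + 0.22) / 10 = 1.6700 / 10 = 0.1670
LCL = X̄̄ − A₂·R̄ = 149.3450 − 0.483 × 0.1670 = 149.2643

149.264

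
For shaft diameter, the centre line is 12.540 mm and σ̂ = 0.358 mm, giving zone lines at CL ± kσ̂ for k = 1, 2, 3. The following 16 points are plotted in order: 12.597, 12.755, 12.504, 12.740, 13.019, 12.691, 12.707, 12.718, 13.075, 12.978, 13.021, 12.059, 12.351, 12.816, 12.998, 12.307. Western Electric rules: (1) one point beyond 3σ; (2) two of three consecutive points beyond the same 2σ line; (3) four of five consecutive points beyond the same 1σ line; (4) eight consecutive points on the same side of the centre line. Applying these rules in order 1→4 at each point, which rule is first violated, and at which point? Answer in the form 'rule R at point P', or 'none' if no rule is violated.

rule 4 at point 11

Zone of each point (C = within 1σ̂, B = 1σ̂–2σ̂, A = 2σ̂–3σ̂, * = beyond 3σ̂; sign = side of CL): 1:+C, 2:+C, 3:-C, 4:+C, 5:+B, 6:+C, 7:+C, 8:+C, 9:+B, 10:+B, 11:+B, 12:-B, 13:-C, 14:+C, 15:+B, 16:-C
Rule 4 (eight consecutive points on the same side of the centre line) is satisfied at point 11.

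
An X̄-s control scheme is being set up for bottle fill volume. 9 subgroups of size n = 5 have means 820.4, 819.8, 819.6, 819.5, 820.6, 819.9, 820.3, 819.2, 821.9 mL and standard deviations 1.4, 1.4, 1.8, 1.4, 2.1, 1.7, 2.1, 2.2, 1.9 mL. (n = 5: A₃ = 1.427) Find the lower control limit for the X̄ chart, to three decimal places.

817.596

X̄̄ = (820.4 + 819.8 + 819.6 + 819.5 + 820.6 + 819.9 + 820.3 + 819.2 + 821.9) / 9 = 820.1333
s̄ = (1.4 + 1.4 + 1.8 + 1.4 + 2.1 + 1.7 + 2.1 + 2.2 + 1.9) / 9 = 1.7778
LCL = X̄̄ − A₃·s̄ = 820.1333 − 1.427 × 1.7778 = 817.5964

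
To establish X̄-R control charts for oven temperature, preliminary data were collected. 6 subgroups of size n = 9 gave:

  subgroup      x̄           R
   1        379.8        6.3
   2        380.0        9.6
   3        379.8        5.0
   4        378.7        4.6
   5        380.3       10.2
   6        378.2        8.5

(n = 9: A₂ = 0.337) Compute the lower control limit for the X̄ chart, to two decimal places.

376.98

X̄̄ = (379.8 + 380.0 + 379.8 + 378.7 + 380.3 + 378.2) / 6 = 2276.8000 / 6 = 379.4667
R̄ = (6.3 + 9.6 + 5.0 + 4.6 + 10.2 + 8.5) / 6 = 44.2000 / 6 = 7.3667
LCL = X̄̄ − A₂·R̄ = 379.4667 − 0.337 × 7.3667 = 376.9841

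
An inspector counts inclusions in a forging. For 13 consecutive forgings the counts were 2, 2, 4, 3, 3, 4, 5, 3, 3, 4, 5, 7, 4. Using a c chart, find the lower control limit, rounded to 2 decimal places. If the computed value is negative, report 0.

0.00

c̄ = (2 + 2 + 4 + 3 + 3 + 4 + 5 + 3 + 3 + 4 + 5 + 7 + 4) / 13 = 49 / 13 = 3.7692
LCL = c̄ − 3√c̄ = 3.7692 − 3 × 1.9415 = -2.0551 → 0 (cannot be negative)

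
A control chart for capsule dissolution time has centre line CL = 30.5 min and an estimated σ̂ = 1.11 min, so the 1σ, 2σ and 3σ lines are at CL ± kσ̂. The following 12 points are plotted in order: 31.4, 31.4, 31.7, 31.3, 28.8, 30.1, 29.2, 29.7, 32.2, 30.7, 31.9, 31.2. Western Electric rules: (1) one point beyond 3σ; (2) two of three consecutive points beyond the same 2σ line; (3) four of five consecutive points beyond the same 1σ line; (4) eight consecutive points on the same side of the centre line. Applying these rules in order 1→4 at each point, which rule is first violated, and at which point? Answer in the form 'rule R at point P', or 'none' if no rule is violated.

none

Zone of each point (C = within 1σ̂, B = 1σ̂–2σ̂, A = 2σ̂–3σ̂, * = beyond 3σ̂; sign = side of CL): 1:+C, 2:+C, 3:+B, 4:+C, 5:-B, 6:-C, 7:-B, 8:-C, 9:+B, 10:+C, 11:+B, 12:+C
No rule fires across all 12 points.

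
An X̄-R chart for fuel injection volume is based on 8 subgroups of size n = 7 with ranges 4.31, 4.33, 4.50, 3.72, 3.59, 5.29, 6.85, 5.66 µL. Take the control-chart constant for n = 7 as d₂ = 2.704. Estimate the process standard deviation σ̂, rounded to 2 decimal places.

1.77

R̄ = (4.31 + 4.33 + 4.50 + 3.72 + 3.59 + 5.29 + 6.85 + 5.66) / 8 = 4.7812
σ̂ = R̄ / d₂ = 4.7812 / 2.704 = 1.7682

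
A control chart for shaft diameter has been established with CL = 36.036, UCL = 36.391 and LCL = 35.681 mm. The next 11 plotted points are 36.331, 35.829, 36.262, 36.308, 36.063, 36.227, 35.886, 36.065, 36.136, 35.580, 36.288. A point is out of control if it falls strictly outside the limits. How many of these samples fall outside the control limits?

Compare each point to [35.681, 36.391]: sample 10 = 35.580 < LCL.

1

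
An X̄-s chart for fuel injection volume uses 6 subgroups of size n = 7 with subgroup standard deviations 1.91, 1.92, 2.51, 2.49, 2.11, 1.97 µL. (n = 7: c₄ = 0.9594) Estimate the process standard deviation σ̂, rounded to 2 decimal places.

s̄ = (1.91 + 1.92 + 2.51 + 2.49 + 2.11 + 1.97) / 6 = 2.1517
σ̂ = s̄ / c₄ = 2.1517 / 0.9594 = 2.2427

2.24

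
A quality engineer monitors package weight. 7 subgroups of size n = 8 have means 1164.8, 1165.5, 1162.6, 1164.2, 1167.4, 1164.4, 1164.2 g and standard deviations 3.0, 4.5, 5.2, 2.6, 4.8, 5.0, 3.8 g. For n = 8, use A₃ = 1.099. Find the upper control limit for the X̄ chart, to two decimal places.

1169.27

X̄̄ = (1164.8 + 1165.5 + 1162.6 + 1164.2 + 1167.4 + 1164.4 + 1164.2) / 7 = 1164.7286
s̄ = (3.0 + 4.5 + 5.2 + 2.6 + 4.8 + 5.0 + 3.8) / 7 = 4.1286
UCL = X̄̄ + A₃·s̄ = 1164.7286 + 1.099 × 4.1286 = 1169.2659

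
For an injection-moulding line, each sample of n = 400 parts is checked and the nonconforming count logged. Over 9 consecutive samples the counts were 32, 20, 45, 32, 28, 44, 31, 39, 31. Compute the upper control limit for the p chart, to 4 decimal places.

p̄ = Σdᵢ / (k·n) = 302 / (9 × 400) = 0.08389
UCL = p̄ + 3·√(p̄(1−p̄)/n) = 0.08389 + 3 × √(0.08389×0.91611/400) = 0.08389 + 3 × 0.01386 = 0.12547

0.1255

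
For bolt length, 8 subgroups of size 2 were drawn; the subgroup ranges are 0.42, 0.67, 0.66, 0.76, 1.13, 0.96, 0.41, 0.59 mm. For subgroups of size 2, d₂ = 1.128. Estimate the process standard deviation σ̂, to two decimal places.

R̄ = (0.42 + 0.67 + 0.66 + 0.76 + 1.13 + 0.96 + 0.41 + 0.59) / 8 = 0.7000
σ̂ = R̄ / d₂ = 0.7000 / 1.128 = 0.6206

0.62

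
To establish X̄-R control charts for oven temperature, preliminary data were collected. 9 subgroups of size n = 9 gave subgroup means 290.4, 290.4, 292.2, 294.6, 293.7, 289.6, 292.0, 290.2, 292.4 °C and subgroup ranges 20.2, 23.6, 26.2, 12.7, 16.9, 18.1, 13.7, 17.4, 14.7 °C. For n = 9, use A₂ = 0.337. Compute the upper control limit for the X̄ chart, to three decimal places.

X̄̄ = (290.4 + 290.4 + 292.2 + 294.6 + 293.7 + 289.6 + 292.0 + 290.2 + 292.4) / 9 = 2625.5000 / 9 = 291.7222
R̄ = (20.2 + 23.6 + 26.2 + 12.7 + 16.9 + 18.1 + 13.7 + 17.4 + 14.7) / 9 = 163.5000 / 9 = 18.1667
UCL = X̄̄ + A₂·R̄ = 291.7222 + 0.337 × 18.1667 = 297.8444

297.844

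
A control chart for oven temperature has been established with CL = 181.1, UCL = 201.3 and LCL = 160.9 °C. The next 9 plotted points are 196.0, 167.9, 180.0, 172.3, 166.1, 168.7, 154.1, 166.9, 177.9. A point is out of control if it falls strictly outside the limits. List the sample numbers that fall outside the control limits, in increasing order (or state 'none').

7

Compare each point to [160.9, 201.3]: sample 7 = 154.1 < LCL.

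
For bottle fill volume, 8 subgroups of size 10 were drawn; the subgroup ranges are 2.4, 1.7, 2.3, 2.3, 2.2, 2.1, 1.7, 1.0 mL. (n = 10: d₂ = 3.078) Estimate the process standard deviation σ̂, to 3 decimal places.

0.638

R̄ = (2.4 + 1.7 + 2.3 + 2.3 + 2.2 + 2.1 + 1.7 + 1.0) / 8 = 1.9625
σ̂ = R̄ / d₂ = 1.9625 / 3.078 = 0.6376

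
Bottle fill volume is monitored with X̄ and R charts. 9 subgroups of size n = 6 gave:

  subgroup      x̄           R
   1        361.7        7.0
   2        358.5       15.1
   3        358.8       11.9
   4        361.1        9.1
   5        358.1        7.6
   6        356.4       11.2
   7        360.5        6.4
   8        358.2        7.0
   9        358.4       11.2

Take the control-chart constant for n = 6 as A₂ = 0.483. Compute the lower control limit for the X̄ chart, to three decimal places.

X̄̄ = (361.7 + 358.5 + 358.8 + 361.1 + 358.1 + 356.4 + 360.5 + 358.2 + 358.4) / 9 = 3231.7000 / 9 = 359.0778
R̄ = (7.0 + 15.1 + 11.9 + 9.1 + 7.6 + 11.2 + 6.4 + 7.0 + 11.2) / 9 = 86.5000 / 9 = 9.6111
LCL = X̄̄ − A₂·R̄ = 359.0778 − 0.483 × 9.6111 = 354.4356

354.436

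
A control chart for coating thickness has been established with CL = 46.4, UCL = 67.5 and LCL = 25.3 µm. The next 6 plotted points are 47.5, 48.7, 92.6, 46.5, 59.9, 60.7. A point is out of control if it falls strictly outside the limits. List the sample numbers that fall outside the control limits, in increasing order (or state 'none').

Compare each point to [25.3, 67.5]: sample 3 = 92.6 > UCL.

3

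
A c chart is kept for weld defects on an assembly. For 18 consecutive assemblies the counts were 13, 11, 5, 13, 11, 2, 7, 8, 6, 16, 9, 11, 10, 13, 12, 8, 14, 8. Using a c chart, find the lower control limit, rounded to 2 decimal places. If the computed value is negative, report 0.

0.43

c̄ = (13 + 11 + 5 + 13 + 11 + 2 + 7 + 8 + 6 + 16 + 9 + 11 + 10 + 13 + 12 + 8 + 14 + 8) / 18 = 177 / 18 = 9.8333
LCL = c̄ − 3√c̄ = 9.8333 − 3 × 3.1358 = 0.4259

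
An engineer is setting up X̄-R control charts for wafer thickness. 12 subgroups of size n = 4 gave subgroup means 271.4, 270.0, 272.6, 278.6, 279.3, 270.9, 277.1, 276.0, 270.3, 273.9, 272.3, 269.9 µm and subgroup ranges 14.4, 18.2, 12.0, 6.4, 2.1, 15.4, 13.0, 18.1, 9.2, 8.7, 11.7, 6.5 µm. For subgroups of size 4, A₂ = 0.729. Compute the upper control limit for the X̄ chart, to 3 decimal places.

281.769

X̄̄ = (271.4 + 270.0 + 272.6 + 278.6 + 279.3 + 270.9 + 277.1 + 276.0 + 270.3 + 273.9 + 272.3 + 269.9) / 12 = 3282.3000 / 12 = 273.5250
R̄ = (14.4 + 18.2 + 12.0 + 6.4 + 2.1 + 15.4 + 13.0 + 18.1 + 9.2 + 8.7 + 11.7 + 6.5) / 12 = 135.7000 / 12 = 11.3083
UCL = X̄̄ + A₂·R̄ = 273.5250 + 0.729 × 11.3083 = 281.7688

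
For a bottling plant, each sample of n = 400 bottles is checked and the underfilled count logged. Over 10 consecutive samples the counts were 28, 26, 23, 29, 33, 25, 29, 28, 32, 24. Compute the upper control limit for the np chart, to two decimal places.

42.93

p̄ = Σdᵢ / (k·n) = 277 / (10 × 400) = 0.06925
UCL = np̄ + 3·√(np̄(1−p̄)) = 27.7000 + 3 × √(27.7000×0.93075) = 27.7000 + 3 × 5.0776 = 42.9327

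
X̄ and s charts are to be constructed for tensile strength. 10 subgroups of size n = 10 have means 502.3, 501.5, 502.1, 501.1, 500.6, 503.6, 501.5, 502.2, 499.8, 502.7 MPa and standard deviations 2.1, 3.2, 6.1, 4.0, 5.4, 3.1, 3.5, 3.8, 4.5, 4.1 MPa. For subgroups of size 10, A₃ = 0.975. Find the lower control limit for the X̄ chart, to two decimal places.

X̄̄ = (502.3 + 501.5 + 502.1 + 501.1 + 500.6 + 503.6 + 501.5 + 502.2 + 499.8 + 502.7) / 10 = 501.7400
s̄ = (2.1 + 3.2 + 6.1 + 4.0 + 5.4 + 3.1 + 3.5 + 3.8 + 4.5 + 4.1) / 10 = 3.9800
LCL = X̄̄ − A₃·s̄ = 501.7400 − 0.975 × 3.9800 = 497.8595

497.86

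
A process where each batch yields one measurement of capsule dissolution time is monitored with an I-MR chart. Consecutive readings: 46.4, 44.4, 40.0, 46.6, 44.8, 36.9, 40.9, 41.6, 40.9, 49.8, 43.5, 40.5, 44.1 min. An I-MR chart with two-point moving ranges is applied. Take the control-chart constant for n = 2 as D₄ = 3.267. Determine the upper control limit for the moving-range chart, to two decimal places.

13.59

Moving ranges: 2.0, 4.4, 6.6, 1.8, 7.9, 4.0, 0.7, 0.7, 8.9, 6.3, 3.0, 3.6; M̄R̄ = 49.9000 / 12 = 4.1583
UCL_MR = D₄·M̄R̄ = 3.267 × 4.1583 = 13.5853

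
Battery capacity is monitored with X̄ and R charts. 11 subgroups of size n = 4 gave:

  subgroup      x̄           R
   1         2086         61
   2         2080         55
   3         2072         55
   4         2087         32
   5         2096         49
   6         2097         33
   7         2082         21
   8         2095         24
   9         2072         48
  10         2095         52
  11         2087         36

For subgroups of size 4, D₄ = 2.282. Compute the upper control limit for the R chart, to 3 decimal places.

96.674

R̄ = (61 + 55 + 55 + 32 + 49 + 33 + 21 + 24 + 48 + 52 + 36) / 11 = 466.0000 / 11 = 42.3636
UCL_R = D₄·R̄ = 2.282 × 42.3636 = 96.6738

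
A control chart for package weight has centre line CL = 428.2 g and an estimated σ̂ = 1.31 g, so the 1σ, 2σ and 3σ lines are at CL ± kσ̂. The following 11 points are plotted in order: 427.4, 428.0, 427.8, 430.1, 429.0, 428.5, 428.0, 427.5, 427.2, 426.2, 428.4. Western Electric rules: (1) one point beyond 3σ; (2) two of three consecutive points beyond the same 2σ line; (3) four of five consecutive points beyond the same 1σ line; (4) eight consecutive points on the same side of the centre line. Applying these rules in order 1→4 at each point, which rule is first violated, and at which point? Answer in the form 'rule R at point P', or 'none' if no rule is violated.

Zone of each point (C = within 1σ̂, B = 1σ̂–2σ̂, A = 2σ̂–3σ̂, * = beyond 3σ̂; sign = side of CL): 1:-C, 2:-C, 3:-C, 4:+B, 5:+C, 6:+C, 7:-C, 8:-C, 9:-C, 10:-B, 11:+C
No rule fires across all 11 points.

none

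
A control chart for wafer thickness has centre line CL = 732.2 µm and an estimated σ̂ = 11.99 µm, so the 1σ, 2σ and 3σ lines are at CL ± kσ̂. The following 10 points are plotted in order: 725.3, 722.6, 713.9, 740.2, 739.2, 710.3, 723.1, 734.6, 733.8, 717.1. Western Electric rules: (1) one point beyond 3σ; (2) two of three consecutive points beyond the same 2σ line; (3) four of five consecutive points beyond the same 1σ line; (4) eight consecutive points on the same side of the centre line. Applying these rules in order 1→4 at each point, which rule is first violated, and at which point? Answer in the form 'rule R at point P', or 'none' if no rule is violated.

none

Zone of each point (C = within 1σ̂, B = 1σ̂–2σ̂, A = 2σ̂–3σ̂, * = beyond 3σ̂; sign = side of CL): 1:-C, 2:-C, 3:-B, 4:+C, 5:+C, 6:-B, 7:-C, 8:+C, 9:+C, 10:-B
No rule fires across all 10 points.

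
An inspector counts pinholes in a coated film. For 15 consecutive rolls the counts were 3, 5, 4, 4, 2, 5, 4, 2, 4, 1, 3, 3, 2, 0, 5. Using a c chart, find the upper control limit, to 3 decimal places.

8.444

c̄ = (3 + 5 + 4 + 4 + 2 + 5 + 4 + 2 + 4 + 1 + 3 + 3 + 2 + 0 + 5) / 15 = 47 / 15 = 3.1333
UCL = c̄ + 3√c̄ = 3.1333 + 3 × √3.1333 = 3.1333 + 3 × 1.7701 = 8.4437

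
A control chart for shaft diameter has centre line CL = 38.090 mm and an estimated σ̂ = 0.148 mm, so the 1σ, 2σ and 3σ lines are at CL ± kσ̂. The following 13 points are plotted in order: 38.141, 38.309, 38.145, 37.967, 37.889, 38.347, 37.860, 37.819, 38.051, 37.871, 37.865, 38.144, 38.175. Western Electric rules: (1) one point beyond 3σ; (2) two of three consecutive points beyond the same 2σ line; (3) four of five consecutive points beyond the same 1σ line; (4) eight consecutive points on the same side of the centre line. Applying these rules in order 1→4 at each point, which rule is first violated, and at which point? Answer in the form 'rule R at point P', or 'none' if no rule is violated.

rule 3 at point 11

Zone of each point (C = within 1σ̂, B = 1σ̂–2σ̂, A = 2σ̂–3σ̂, * = beyond 3σ̂; sign = side of CL): 1:+C, 2:+B, 3:+C, 4:-C, 5:-B, 6:+B, 7:-B, 8:-B, 9:-C, 10:-B, 11:-B, 12:+C, 13:+C
Rule 3 (four of five consecutive points beyond the same 1σ limit) is satisfied at point 11.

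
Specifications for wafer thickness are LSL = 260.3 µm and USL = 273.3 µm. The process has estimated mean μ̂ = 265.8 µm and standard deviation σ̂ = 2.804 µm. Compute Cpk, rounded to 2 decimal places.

Cpu = (USL − μ̂) / (3σ̂) = (273.3 − 265.8) / (3 × 2.804) = 0.8916; Cpl = (μ̂ − LSL) / (3σ̂) = (265.8 − 260.3) / (3 × 2.804) = 0.6538; Cpk = min(Cpu, Cpl) = 0.6538

0.65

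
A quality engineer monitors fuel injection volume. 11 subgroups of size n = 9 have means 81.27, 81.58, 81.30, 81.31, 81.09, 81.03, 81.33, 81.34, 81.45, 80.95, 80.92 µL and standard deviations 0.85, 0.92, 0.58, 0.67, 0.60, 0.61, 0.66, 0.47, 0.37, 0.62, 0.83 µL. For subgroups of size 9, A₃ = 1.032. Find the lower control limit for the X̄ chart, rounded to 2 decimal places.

80.56

X̄̄ = (81.27 + 81.58 + 81.30 + 81.31 + 81.09 + 81.03 + 81.33 + 81.34 + 81.45 + 80.95 + 80.92) / 11 = 81.2336
s̄ = (0.85 + 0.92 + 0.58 + 0.67 + 0.60 + 0.61 + 0.66 + 0.47 + 0.37 + 0.62 + 0.83) / 11 = 0.6527
LCL = X̄̄ − A₃·s̄ = 81.2336 − 1.032 × 0.6527 = 80.5600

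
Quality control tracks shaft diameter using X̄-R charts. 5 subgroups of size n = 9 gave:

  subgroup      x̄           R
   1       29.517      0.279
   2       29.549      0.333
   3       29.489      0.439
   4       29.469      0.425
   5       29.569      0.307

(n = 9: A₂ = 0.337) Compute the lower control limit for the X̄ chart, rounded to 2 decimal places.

29.40

X̄̄ = (29.517 + 29.549 + 29.489 + 29.469 + 29.569) / 5 = 147.5930 / 5 = 29.5186
R̄ = (0.279 + 0.333 + 0.439 + 0.425 + 0.307) / 5 = 1.7830 / 5 = 0.3566
LCL = X̄̄ − A₂·R̄ = 29.5186 − 0.337 × 0.3566 = 29.3984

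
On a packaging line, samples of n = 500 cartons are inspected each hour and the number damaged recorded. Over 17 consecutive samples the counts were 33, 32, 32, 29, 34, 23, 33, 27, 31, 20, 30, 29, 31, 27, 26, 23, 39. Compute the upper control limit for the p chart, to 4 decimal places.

0.0902

p̄ = Σdᵢ / (k·n) = 499 / (17 × 500) = 0.05871
UCL = p̄ + 3·√(p̄(1−p̄)/n) = 0.05871 + 3 × √(0.05871×0.94129/500) = 0.05871 + 3 × 0.01051 = 0.09024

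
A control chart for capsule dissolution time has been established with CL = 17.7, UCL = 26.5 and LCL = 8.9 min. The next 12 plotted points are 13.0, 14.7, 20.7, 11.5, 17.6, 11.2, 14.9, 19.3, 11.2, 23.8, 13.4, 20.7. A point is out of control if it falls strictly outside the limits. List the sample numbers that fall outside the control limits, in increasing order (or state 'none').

none

All 12 points lie within [8.9, 26.5].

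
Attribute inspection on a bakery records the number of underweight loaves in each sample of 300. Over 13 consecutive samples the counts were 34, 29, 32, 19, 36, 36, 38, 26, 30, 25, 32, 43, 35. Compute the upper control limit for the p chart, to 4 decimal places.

0.1598

p̄ = Σdᵢ / (k·n) = 415 / (13 × 300) = 0.10641
UCL = p̄ + 3·√(p̄(1−p̄)/n) = 0.10641 + 3 × √(0.10641×0.89359/300) = 0.10641 + 3 × 0.01780 = 0.15982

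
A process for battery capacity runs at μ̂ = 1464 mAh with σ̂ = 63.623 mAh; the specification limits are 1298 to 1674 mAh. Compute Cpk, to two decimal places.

Cpu = (USL − μ̂) / (3σ̂) = (1674 − 1464) / (3 × 63.623) = 1.1002; Cpl = (μ̂ − LSL) / (3σ̂) = (1464 − 1298) / (3 × 63.623) = 0.8697; Cpk = min(Cpu, Cpl) = 0.8697

0.87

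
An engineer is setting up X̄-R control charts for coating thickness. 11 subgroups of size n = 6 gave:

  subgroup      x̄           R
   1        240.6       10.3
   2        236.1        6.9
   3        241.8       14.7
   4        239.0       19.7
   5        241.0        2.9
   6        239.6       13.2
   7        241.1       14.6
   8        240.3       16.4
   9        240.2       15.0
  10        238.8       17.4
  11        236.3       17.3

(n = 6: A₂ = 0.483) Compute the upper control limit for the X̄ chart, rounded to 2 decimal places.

X̄̄ = (240.6 + 236.1 + 241.8 + 239.0 + 241.0 + 239.6 + 241.1 + 240.3 + 240.2 + 238.8 + 236.3) / 11 = 2634.8000 / 11 = 239.5273
R̄ = (10.3 + 6.9 + 14.7 + 19.7 + 2.9 + 13.2 + 14.6 + 16.4 + 15.0 + 17.4 + 17.3) / 11 = 148.4000 / 11 = 13.4909
UCL = X̄̄ + A₂·R̄ = 239.5273 + 0.483 × 13.4909 = 246.0434

246.04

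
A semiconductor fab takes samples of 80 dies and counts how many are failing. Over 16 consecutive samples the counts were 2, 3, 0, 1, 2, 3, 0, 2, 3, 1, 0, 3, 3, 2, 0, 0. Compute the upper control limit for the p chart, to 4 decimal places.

p̄ = Σdᵢ / (k·n) = 25 / (16 × 80) = 0.01953
UCL = p̄ + 3·√(p̄(1−p̄)/n) = 0.01953 + 3 × √(0.01953×0.98047/80) = 0.01953 + 3 × 0.01547 = 0.06595

0.0659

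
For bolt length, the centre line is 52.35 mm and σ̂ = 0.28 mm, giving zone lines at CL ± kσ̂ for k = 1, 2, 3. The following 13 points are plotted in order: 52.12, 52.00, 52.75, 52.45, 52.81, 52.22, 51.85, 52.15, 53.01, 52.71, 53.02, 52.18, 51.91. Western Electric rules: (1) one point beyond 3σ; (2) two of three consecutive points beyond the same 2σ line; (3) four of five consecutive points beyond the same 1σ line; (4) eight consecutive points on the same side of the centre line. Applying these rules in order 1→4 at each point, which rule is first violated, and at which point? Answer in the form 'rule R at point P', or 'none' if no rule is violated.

rule 2 at point 11

Zone of each point (C = within 1σ̂, B = 1σ̂–2σ̂, A = 2σ̂–3σ̂, * = beyond 3σ̂; sign = side of CL): 1:-C, 2:-B, 3:+B, 4:+C, 5:+B, 6:-C, 7:-B, 8:-C, 9:+A, 10:+B, 11:+A, 12:-C, 13:-B
Rule 2 (two of three consecutive points beyond the same 2σ limit) is satisfied at point 11.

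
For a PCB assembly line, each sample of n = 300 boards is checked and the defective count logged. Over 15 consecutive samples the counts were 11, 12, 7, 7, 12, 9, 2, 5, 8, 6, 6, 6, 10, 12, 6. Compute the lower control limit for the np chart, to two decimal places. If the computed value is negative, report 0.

p̄ = Σdᵢ / (k·n) = 119 / (15 × 300) = 0.02644
LCL = np̄ − 3·√(np̄(1−p̄)) = 7.9333 − 3 × 2.7791 = -0.4040 → 0 (negative, so LCL = 0)

0.00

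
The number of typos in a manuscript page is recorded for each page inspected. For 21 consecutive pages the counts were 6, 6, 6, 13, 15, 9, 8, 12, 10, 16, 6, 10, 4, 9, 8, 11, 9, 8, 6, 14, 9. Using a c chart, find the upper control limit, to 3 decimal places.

18.427

c̄ = (6 + 6 + 6 + 13 + 15 + 9 + 8 + 12 + 10 + 16 + 6 + 10 + 4 + 9 + 8 + 11 + 9 + 8 + 6 + 14 + 9) / 21 = 195 / 21 = 9.2857
UCL = c̄ + 3√c̄ = 9.2857 + 3 × √9.2857 = 9.2857 + 3 × 3.0472 = 18.4275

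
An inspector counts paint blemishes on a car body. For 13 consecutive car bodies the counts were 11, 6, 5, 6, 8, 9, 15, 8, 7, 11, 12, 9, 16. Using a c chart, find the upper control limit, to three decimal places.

18.689

c̄ = (11 + 6 + 5 + 6 + 8 + 9 + 15 + 8 + 7 + 11 + 12 + 9 + 16) / 13 = 123 / 13 = 9.4615
UCL = c̄ + 3√c̄ = 9.4615 + 3 × √9.4615 = 9.4615 + 3 × 3.0760 = 18.6894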